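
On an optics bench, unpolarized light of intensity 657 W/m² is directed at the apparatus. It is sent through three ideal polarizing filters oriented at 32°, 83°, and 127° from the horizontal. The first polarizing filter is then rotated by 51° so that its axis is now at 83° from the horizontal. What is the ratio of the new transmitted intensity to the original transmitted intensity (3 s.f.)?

I_new/I_old ≈ 2.52

Before rotation:
Unpolarized light through the first polarizer → I₁ = ½ I₀, now polarized at 32°.
I₂ = I₁ cos²(83° − 32°) = 0.5 I₀ · cos²(51°) = 0.198 I₀.
I₃ = I₂ cos²(127° − 83°) = 0.198 I₀ · cos²(44°) = 0.1025 I₀.
After rotation:
Unpolarized light through the first polarizer → I₁ = ½ I₀, now polarized at 83°.
I₂ = I₁ cos²(83° − 83°) = 0.5 I₀ · cos²(0°) = 0.5 I₀.
I₃ = I₂ cos²(127° − 83°) = 0.5 I₀ · cos²(44°) = 0.2587 I₀.
Ratio = 0.2587 / 0.1025 = 2.525.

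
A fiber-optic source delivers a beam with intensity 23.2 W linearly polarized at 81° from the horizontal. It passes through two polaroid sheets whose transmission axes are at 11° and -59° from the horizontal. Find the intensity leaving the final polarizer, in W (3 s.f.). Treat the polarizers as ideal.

I₁ = 23.2 W · cos²(70°) = 2.714 W.
I₂ = I₁ · cos²(70°) = 2.714 · 0.117 = 0.3175 W.

I ≈ 0.317 W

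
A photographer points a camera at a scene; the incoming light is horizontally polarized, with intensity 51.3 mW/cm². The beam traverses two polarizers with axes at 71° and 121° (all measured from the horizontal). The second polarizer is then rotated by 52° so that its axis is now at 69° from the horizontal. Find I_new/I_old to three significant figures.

I_new/I_old ≈ 2.42

Before rotation:
I₁ = I₀ cos²(71° − 0°) = I₀ cos²(71°) = 0.106 I₀.
I₂ = I₁ cos²(121° − 71°) = 0.106 I₀ · cos²(50°) = 0.04379 I₀.
After rotation:
I₁ = I₀ cos²(71° − 0°) = I₀ cos²(71°) = 0.106 I₀.
I₂ = I₁ cos²(69° − 71°) = 0.106 I₀ · cos²(2°) = 0.1059 I₀.
Ratio = 0.1059 / 0.04379 = 2.417.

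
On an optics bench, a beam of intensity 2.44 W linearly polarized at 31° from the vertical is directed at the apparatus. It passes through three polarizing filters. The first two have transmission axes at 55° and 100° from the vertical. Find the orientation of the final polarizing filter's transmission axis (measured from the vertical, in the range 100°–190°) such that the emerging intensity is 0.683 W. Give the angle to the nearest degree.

θ ≈ 135°

I₁ = I₀ cos²(55° − 31°) = I₀ cos²(24°) = 0.8346 I₀.
I₂ = I₁ cos²(100° − 55°) = 0.8346 I₀ · cos²(45°) = 0.4173 I₀.
Target fraction: 0.683 / 2.44 W = 0.2799 of I₀.
Need I₃/I₀ = 0.2799, so cos²(θ − 100°) = 0.2799 / 0.4173 = 0.6708.
θ − 100° = arccos(√0.6708) = 35.0°, giving θ ≈ 100 + 35.0 = 135.0°.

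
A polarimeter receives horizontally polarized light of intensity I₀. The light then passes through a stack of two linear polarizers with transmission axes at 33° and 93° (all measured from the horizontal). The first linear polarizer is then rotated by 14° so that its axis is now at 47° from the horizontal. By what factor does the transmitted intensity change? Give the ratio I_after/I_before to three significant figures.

I_new/I_old ≈ 1.28

Before rotation:
I₁ = I₀ cos²(33° − 0°) = I₀ cos²(33°) = 0.7034 I₀.
I₂ = I₁ cos²(93° − 33°) = 0.7034 I₀ · cos²(60°) = 0.1758 I₀.
After rotation:
I₁ = I₀ cos²(47° − 0°) = I₀ cos²(47°) = 0.4651 I₀.
I₂ = I₁ cos²(93° − 47°) = 0.4651 I₀ · cos²(46°) = 0.2244 I₀.
Ratio = 0.2244 / 0.1758 = 1.276.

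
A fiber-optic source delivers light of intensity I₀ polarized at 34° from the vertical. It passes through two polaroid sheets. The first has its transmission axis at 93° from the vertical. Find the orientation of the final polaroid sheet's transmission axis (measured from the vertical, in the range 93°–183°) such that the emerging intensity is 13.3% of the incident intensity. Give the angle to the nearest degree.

θ ≈ 138°

I₁ = I₀ cos²(93° − 34°) = I₀ cos²(59°) = 0.2653 I₀.
Need I₂/I₀ = 0.133, so cos²(θ − 93°) = 0.133 / 0.2653 = 0.5014.
θ − 93° = arccos(√0.5014) = 44.9°, giving θ ≈ 93 + 44.9 = 137.9°.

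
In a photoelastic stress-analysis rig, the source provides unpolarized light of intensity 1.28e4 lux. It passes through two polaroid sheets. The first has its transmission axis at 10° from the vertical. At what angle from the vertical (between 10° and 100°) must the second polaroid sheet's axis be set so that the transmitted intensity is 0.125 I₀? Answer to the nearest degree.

θ ≈ 70°

Unpolarized light through the first polarizer → I₁ = ½ I₀, now polarized at 10°.
Need I₂/I₀ = 0.125, so cos²(θ − 10°) = 0.125 / 0.5 = 0.25.
θ − 10° = arccos(√0.25) = 60.0°, giving θ ≈ 10 + 60.0 = 70.0°.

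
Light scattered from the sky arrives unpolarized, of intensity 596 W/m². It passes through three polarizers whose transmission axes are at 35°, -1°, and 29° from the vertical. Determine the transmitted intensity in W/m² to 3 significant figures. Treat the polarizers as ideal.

I ≈ 146 W/m²

Unpolarized light through the first polarizer → I₁ = 596 W/m²/2 = 298 W/m², polarized at 35°.
I₂ = I₁ · cos²(36°) = 298 · 0.6545 = 195 W/m².
I₃ = I₂ · cos²(30°) = 195 · 0.75 = 146.3 W/m².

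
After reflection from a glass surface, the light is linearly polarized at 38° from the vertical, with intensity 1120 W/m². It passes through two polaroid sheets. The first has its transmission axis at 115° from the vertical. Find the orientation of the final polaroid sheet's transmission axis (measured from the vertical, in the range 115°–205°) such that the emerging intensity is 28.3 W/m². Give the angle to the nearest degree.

θ ≈ 160°

By Malus's law, I₁ = I₀ cos²(115° − 38°) = I₀ cos²(77°) = 0.0506 I₀.
Target fraction: 28.3 / 1120 W/m² = 0.02527 of I₀.
Need I₂/I₀ = 0.02527, so cos²(θ − 115°) = 0.02527 / 0.0506 = 0.4993.
θ − 115° = arccos(√0.4993) = 45.0°, giving θ ≈ 115 + 45.0 = 160.0°.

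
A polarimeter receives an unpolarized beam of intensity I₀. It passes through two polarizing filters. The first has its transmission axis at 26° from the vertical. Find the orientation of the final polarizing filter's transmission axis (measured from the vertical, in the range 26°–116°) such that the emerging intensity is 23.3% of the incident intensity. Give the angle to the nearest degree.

θ ≈ 73°

Unpolarized light through the first polarizer → I₁ = ½ I₀, now polarized at 26°.
Need I₂/I₀ = 0.233, so cos²(θ − 26°) = 0.233 / 0.5 = 0.466.
θ − 26° = arccos(√0.466) = 46.9°, giving θ ≈ 26 + 46.9 = 72.9°.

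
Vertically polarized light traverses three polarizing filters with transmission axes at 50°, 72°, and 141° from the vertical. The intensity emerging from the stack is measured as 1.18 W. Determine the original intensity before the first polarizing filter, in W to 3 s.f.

I₁ = I₀ cos²(50° − 0°) = I₀ cos²(50°) = 0.4132 I₀.
I₂ = I₁ cos²(72° − 50°) = 0.4132 I₀ · cos²(22°) = 0.3552 I₀.
I₃ = I₂ cos²(141° − 72°) = 0.3552 I₀ · cos²(69°) = 0.04562 I₀.
So 1.18 W = 0.04562 I₀, giving I₀ = 1.18/0.04562 = 25.87 W.

I₀ ≈ 25.9 W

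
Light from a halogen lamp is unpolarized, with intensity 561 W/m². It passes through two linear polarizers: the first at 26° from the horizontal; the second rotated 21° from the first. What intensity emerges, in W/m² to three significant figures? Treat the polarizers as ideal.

Unpolarized light through the first polarizer → I₁ = 561 W/m²/2 = 280.5 W/m², polarized at 26°.
I₂ = I₁ · cos²(21°) = 280.5 · 0.8716 = 244.5 W/m².

I ≈ 244 W/m²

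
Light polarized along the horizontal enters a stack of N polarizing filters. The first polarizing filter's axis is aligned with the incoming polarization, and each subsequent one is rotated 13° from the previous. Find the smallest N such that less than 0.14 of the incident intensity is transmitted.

N = 39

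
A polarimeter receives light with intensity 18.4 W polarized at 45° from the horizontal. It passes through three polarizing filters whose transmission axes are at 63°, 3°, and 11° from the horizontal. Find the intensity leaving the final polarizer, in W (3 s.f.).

I ≈ 4.08 W

I₁ = 18.4 W · cos²(18°) = 16.64 W.
I₂ = I₁ · cos²(60°) = 16.64 · 0.25 = 4.161 W.
I₃ = I₂ · cos²(8°) = 4.161 · 0.9806 = 4.08 W.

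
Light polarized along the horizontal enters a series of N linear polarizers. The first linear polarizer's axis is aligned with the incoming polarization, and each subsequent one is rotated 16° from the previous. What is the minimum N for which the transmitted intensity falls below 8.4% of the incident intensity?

N = 33

First polarizer is aligned with the polarization: full transmission.
Each further stage multiplies by cos²(16°) = 0.924.
After N polarizers: T = 0.924^(N−1). Require T < 0.084 ⇒ N−1 > ln(0.084)/ln(0.924) = 31.35, so N−1 ≥ 32 and N = 33.
Check: N=33 gives T = 0.07977 < 0.084; N=32 gives T = 0.08633.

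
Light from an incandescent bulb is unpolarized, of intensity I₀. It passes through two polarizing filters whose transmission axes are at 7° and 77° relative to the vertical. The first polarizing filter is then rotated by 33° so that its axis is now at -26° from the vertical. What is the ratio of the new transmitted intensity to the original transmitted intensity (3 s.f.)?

I_new/I_old ≈ 0.433

Before rotation:
Unpolarized light through the first polarizer → I₁ = ½ I₀, now polarized at 7°.
I₂ = I₁ cos²(77° − 7°) = 0.5 I₀ · cos²(70°) = 0.05849 I₀.
After rotation:
Unpolarized light through the first polarizer → I₁ = ½ I₀, now polarized at -26°.
Angle between axes 1 and 2: 77°. I₂ = 0.5 I₀ · cos²(77°) = 0.0253 I₀.
Ratio = 0.0253 / 0.05849 = 0.4326.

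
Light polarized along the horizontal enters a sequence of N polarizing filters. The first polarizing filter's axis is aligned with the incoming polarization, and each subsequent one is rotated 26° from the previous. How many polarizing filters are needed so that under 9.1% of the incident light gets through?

N = 13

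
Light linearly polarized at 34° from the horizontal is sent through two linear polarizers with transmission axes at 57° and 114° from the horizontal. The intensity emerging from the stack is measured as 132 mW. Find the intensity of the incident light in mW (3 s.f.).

I₀ ≈ 525 mW

By Malus's law, I₁ = I₀ cos²(57° − 34°) = I₀ cos²(23°) = 0.8473 I₀.
I₂ = I₁ cos²(114° − 57°) = 0.8473 I₀ · cos²(57°) = 0.2513 I₀.
So 132 mW = 0.2513 I₀, giving I₀ = 132/0.2513 = 525.2 mW.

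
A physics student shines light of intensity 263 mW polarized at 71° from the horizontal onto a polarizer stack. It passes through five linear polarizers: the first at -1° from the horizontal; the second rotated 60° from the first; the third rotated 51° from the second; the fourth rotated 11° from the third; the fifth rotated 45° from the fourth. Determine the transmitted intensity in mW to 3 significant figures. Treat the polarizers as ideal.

I ≈ 1.20 mW

By Malus's law, I₁ = 263 mW · cos²(72°) = 25.11 mW.
I₂ = I₁ · cos²(60°) = 25.11 · 0.25 = 6.279 mW.
I₃ = I₂ · cos²(51°) = 6.279 · 0.396 = 2.487 mW.
I₄ = I₃ · cos²(11°) = 2.487 · 0.9636 = 2.396 mW.
I₅ = I₄ · cos²(45°) = 2.396 · 0.5 = 1.198 mW.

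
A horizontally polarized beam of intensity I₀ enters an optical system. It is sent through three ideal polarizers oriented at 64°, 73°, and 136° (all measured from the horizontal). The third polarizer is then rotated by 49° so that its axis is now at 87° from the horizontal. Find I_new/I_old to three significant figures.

Before rotation:
I₁ = I₀ cos²(64° − 0°) = I₀ cos²(64°) = 0.1922 I₀.
I₂ = I₁ cos²(73° − 64°) = 0.1922 I₀ · cos²(9°) = 0.1875 I₀.
I₃ = I₂ cos²(136° − 73°) = 0.1875 I₀ · cos²(63°) = 0.03864 I₀.
After rotation:
I₁ = I₀ cos²(64° − 0°) = I₀ cos²(64°) = 0.1922 I₀.
I₂ = I₁ cos²(73° − 64°) = 0.1922 I₀ · cos²(9°) = 0.1875 I₀.
I₃ = I₂ cos²(87° − 73°) = 0.1875 I₀ · cos²(14°) = 0.1765 I₀.
Ratio = 0.1765 / 0.03864 = 4.568.

I_new/I_old ≈ 4.57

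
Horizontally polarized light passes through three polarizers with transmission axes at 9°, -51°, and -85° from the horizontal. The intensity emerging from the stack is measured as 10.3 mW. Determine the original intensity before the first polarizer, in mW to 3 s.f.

I₀ ≈ 61.4 mW

By Malus's law, I₁ = I₀ cos²(9° − 0°) = I₀ cos²(9°) = 0.9755 I₀.
I₂ = I₁ cos²(-51° − 9°) = 0.9755 I₀ · cos²(60°) = 0.2439 I₀.
I₃ = I₂ cos²(-85° + 51°) = 0.2439 I₀ · cos²(34°) = 0.1676 I₀.
So 10.3 mW = 0.1676 I₀, giving I₀ = 10.3/0.1676 = 61.45 mW.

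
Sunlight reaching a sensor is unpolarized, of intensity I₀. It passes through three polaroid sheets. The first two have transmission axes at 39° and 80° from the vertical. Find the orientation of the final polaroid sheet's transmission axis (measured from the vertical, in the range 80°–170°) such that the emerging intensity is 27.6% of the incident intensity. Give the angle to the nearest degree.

θ ≈ 90°

Unpolarized light through the first polarizer → I₁ = ½ I₀, now polarized at 39°.
I₂ = I₁ cos²(80° − 39°) = 0.5 I₀ · cos²(41°) = 0.2848 I₀.
Need I₃/I₀ = 0.276, so cos²(θ − 80°) = 0.276 / 0.2848 = 0.9691.
θ − 80° = arccos(√0.9691) = 10.1°, giving θ ≈ 80 + 10.1 = 90.1°.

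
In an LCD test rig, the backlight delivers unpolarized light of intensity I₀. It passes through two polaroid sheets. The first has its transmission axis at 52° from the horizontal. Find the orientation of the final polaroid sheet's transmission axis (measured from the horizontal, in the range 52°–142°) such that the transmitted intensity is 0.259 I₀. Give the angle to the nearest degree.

θ ≈ 96°

Unpolarized light through the first polarizer → I₁ = ½ I₀, now polarized at 52°.
Need I₂/I₀ = 0.259, so cos²(θ − 52°) = 0.259 / 0.5 = 0.518.
θ − 52° = arccos(√0.518) = 44.0°, giving θ ≈ 52 + 44.0 = 96.0°.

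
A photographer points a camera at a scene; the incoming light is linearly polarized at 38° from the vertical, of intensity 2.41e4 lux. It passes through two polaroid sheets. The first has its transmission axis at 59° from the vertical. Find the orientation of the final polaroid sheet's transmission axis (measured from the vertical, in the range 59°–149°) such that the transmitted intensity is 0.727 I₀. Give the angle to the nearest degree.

By Malus's law, I₁ = I₀ cos²(59° − 38°) = I₀ cos²(21°) = 0.8716 I₀.
Need I₂/I₀ = 0.727, so cos²(θ − 59°) = 0.727 / 0.8716 = 0.8341.
θ − 59° = arccos(√0.8341) = 24.0°, giving θ ≈ 59 + 24.0 = 83.0°.

θ ≈ 83°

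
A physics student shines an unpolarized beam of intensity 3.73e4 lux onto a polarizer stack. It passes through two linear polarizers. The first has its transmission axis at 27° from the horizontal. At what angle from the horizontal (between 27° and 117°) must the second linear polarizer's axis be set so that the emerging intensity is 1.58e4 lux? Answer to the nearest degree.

θ ≈ 50°

Unpolarized light through the first polarizer → I₁ = ½ I₀, now polarized at 27°.
Target fraction: 1.58e4 / 3.73e4 lux = 0.4236 of I₀.
Need I₂/I₀ = 0.4236, so cos²(θ − 27°) = 0.4236 / 0.5 = 0.8472.
θ − 27° = arccos(√0.8472) = 23.0°, giving θ ≈ 27 + 23.0 = 50.0°.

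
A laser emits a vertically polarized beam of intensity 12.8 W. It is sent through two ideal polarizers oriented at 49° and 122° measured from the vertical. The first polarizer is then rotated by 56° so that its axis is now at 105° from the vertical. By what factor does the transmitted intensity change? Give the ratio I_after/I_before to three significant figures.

Before rotation:
I₁ = I₀ cos²(49° − 0°) = I₀ cos²(49°) = 0.4304 I₀.
I₂ = I₁ cos²(122° − 49°) = 0.4304 I₀ · cos²(73°) = 0.03679 I₀.
After rotation:
I₁ = I₀ cos²(105° − 0°) = I₀ cos²(75°) = 0.06699 I₀.
I₂ = I₁ cos²(122° − 105°) = 0.06699 I₀ · cos²(17°) = 0.06126 I₀.
Ratio = 0.06126 / 0.03679 = 1.665.

I_new/I_old ≈ 1.67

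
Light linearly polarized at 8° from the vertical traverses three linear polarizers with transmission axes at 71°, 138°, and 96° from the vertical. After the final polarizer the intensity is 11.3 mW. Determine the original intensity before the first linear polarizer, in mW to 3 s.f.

I₀ ≈ 650 mW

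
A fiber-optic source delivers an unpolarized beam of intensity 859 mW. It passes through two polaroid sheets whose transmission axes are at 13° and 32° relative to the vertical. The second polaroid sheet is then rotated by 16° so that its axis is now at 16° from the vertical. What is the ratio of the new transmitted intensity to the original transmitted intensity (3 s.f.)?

I_new/I_old ≈ 1.12

Before rotation:
Unpolarized light through the first polarizer → I₁ = ½ I₀, now polarized at 13°.
I₂ = I₁ cos²(32° − 13°) = 0.5 I₀ · cos²(19°) = 0.447 I₀.
After rotation:
Unpolarized light through the first polarizer → I₁ = ½ I₀, now polarized at 13°.
I₂ = I₁ cos²(16° − 13°) = 0.5 I₀ · cos²(3°) = 0.4986 I₀.
Ratio = 0.4986 / 0.447 = 1.115.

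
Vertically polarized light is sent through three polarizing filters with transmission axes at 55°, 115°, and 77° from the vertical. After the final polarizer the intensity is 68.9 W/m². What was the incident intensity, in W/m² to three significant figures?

I₀ ≈ 1350 W/m²

By Malus's law, I₁ = I₀ cos²(55° − 0°) = I₀ cos²(55°) = 0.329 I₀.
I₂ = I₁ cos²(115° − 55°) = 0.329 I₀ · cos²(60°) = 0.08225 I₀.
I₃ = I₂ cos²(77° − 115°) = 0.08225 I₀ · cos²(38°) = 0.05107 I₀.
So 68.9 W/m² = 0.05107 I₀, giving I₀ = 68.9/0.05107 = 1349 W/m².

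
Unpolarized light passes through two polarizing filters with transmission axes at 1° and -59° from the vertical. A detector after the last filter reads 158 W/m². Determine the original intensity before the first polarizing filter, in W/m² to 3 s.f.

I₀ ≈ 1260 W/m²

Unpolarized light through the first polarizer → I₁ = ½ I₀, now polarized at 1°.
I₂ = I₁ cos²(-59° − 1°) = 0.5 I₀ · cos²(60°) = 0.125 I₀.
So 158 W/m² = 0.125 I₀, giving I₀ = 158/0.125 = 1264 W/m².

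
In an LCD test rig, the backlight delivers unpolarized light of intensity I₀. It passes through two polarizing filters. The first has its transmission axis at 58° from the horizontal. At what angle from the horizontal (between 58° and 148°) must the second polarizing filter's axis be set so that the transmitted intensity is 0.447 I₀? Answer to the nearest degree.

θ ≈ 77°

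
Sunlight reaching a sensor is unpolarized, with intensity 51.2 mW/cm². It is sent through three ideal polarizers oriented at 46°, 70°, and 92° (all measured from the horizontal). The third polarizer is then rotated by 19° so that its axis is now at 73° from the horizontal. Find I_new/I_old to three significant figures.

I_new/I_old ≈ 1.16

Before rotation:
Unpolarized light through the first polarizer → I₁ = ½ I₀, now polarized at 46°.
I₂ = I₁ cos²(70° − 46°) = 0.5 I₀ · cos²(24°) = 0.4173 I₀.
I₃ = I₂ cos²(92° − 70°) = 0.4173 I₀ · cos²(22°) = 0.3587 I₀.
After rotation:
Unpolarized light through the first polarizer → I₁ = ½ I₀, now polarized at 46°.
I₂ = I₁ cos²(70° − 46°) = 0.5 I₀ · cos²(24°) = 0.4173 I₀.
I₃ = I₂ cos²(73° − 70°) = 0.4173 I₀ · cos²(3°) = 0.4161 I₀.
Ratio = 0.4161 / 0.3587 = 1.16.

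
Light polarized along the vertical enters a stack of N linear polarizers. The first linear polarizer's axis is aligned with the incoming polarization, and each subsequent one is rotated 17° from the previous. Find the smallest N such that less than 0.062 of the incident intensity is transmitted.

First polarizer is aligned with the polarization: full transmission.
Each further stage multiplies by cos²(17°) = 0.9145.
After N polarizers: T = 0.9145^(N−1). Require T < 0.062 ⇒ N−1 > ln(0.062)/ln(0.9145) = 31.12, so N−1 ≥ 32 and N = 33.
Check: N=33 gives T = 0.0573 < 0.062; N=32 gives T = 0.06266.

N = 33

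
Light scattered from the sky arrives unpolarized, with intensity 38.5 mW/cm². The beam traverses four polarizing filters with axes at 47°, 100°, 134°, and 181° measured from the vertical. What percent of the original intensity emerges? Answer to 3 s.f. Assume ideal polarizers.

≈ 5.79%

Unpolarized light through the first polarizer → I₁ = 38.5 mW/cm²/2 = 19.25 mW/cm², polarized at 47°.
I₂ = I₁ · cos²(53°) = 19.25 · 0.3622 = 6.972 mW/cm².
I₃ = I₂ · cos²(34°) = 6.972 · 0.6873 = 4.792 mW/cm².
I₄ = I₃ · cos²(47°) = 4.792 · 0.4651 = 2.229 mW/cm².
That is 5.789% of the incident intensity.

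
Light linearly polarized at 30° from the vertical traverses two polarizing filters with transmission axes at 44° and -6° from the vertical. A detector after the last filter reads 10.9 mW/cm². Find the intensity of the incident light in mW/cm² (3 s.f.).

I₁ = I₀ cos²(44° − 30°) = I₀ cos²(14°) = 0.9415 I₀.
I₂ = I₁ cos²(-6° − 44°) = 0.9415 I₀ · cos²(50°) = 0.389 I₀.
So 10.9 mW/cm² = 0.389 I₀, giving I₀ = 10.9/0.389 = 28.02 mW/cm².

I₀ ≈ 28.0 mW/cm²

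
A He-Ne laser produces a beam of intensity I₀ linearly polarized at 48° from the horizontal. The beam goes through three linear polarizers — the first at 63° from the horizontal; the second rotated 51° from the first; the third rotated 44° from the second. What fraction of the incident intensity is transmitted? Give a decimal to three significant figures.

≈ 0.191 I₀

I₁ = I₀ cos²(63° − 48°) = I₀ cos²(15°) = 0.933 I₀.
I₂ = I₁ cos²(51°) = 0.933 · 0.396 I₀ = 0.3695 I₀.
I₃ = I₂ cos²(44°) = 0.3695 · 0.5174 I₀ = 0.1912 I₀.
Transmitted fraction = 0.1912.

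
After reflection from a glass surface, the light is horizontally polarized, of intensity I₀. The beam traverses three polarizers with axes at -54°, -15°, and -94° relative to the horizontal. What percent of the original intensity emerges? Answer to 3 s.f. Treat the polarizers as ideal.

≈ 0.760%

I₁ = I₀ cos²(-54° − 0°) = I₀ cos²(54°) = 0.3455 I₀.
I₂ = I₁ cos²(-15° + 54°) = 0.3455 I₀ · cos²(39°) = 0.2087 I₀.
I₃ = I₂ cos²(-94° + 15°) = 0.2087 I₀ · cos²(79°) = 0.007597 I₀.
That is 0.7597% of the incident intensity.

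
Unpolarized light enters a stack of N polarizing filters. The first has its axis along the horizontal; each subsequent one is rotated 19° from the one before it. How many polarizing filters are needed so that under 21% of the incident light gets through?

First polarizer halves the unpolarized light: factor 1/2.
Each further stage multiplies by cos²(19°) = 0.894.
After N polarizers: T = 0.5·0.894^(N−1). Require T < 0.21 ⇒ N−1 > ln(0.21/0.5)/ln(0.894) = 7.74, so N−1 ≥ 8 and N = 9.
Check: N=9 gives T = 0.204 < 0.21; N=8 gives T = 0.2282.

N = 9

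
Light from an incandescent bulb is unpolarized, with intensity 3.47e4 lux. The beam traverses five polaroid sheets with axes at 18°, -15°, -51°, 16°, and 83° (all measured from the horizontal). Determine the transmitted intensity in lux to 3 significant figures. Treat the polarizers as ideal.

I ≈ 186 lux

Unpolarized light through the first polarizer → I₁ = 3.47e4 lux/2 = 1.735e+04 lux, polarized at 18°.
I₂ = I₁ · cos²(33°) = 1.735e+04 · 0.7034 = 1.22e+04 lux.
I₃ = I₂ · cos²(36°) = 1.22e+04 · 0.6545 = 7987 lux.
I₄ = I₃ · cos²(67°) = 7987 · 0.1527 = 1219 lux.
I₅ = I₄ · cos²(67°) = 1219 · 0.1527 = 186.2 lux.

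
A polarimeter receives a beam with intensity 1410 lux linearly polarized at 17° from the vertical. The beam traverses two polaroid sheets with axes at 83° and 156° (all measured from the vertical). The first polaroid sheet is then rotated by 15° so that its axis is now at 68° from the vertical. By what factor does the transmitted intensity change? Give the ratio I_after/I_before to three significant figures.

Before rotation:
I₁ = I₀ cos²(83° − 17°) = I₀ cos²(66°) = 0.1654 I₀.
I₂ = I₁ cos²(156° − 83°) = 0.1654 I₀ · cos²(73°) = 0.01414 I₀.
After rotation:
I₁ = I₀ cos²(68° − 17°) = I₀ cos²(51°) = 0.396 I₀.
I₂ = I₁ cos²(156° − 68°) = 0.396 I₀ · cos²(88°) = 0.0004824 I₀.
Ratio = 0.0004824 / 0.01414 = 0.03411.

I_new/I_old ≈ 0.0341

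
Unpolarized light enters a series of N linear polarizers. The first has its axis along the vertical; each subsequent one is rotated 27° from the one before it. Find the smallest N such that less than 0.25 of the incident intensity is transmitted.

N = 5

First polarizer halves the unpolarized light: factor 1/2.
Each further stage multiplies by cos²(27°) = 0.7939.
After N polarizers: T = 0.5·0.7939^(N−1). Require T < 0.25 ⇒ N−1 > ln(0.25/0.5)/ln(0.7939) = 3.00, so N−1 ≥ 4 and N = 5.
Check: N=5 gives T = 0.1986 < 0.25; N=4 gives T = 0.2502.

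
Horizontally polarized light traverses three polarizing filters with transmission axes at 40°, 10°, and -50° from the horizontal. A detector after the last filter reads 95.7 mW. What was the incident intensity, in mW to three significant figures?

I₀ ≈ 870 mW

I₁ = I₀ cos²(40° − 0°) = I₀ cos²(40°) = 0.5868 I₀.
I₂ = I₁ cos²(10° − 40°) = 0.5868 I₀ · cos²(30°) = 0.4401 I₀.
I₃ = I₂ cos²(-50° − 10°) = 0.4401 I₀ · cos²(60°) = 0.11 I₀.
So 95.7 mW = 0.11 I₀, giving I₀ = 95.7/0.11 = 869.8 mW.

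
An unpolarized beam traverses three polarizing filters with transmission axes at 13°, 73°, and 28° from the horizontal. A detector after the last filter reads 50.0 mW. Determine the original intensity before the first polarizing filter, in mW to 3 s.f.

I₀ ≈ 800 mW

Unpolarized light through the first polarizer → I₁ = ½ I₀, now polarized at 13°.
I₂ = I₁ cos²(73° − 13°) = 0.5 I₀ · cos²(60°) = 0.125 I₀.
I₃ = I₂ cos²(28° − 73°) = 0.125 I₀ · cos²(45°) = 0.0625 I₀.
So 50.0 mW = 0.0625 I₀, giving I₀ = 50.0/0.0625 = 800 mW.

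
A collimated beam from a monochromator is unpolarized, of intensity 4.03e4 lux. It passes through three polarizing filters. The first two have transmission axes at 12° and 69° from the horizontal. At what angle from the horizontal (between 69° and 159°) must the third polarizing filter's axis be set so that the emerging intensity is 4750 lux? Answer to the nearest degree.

θ ≈ 96°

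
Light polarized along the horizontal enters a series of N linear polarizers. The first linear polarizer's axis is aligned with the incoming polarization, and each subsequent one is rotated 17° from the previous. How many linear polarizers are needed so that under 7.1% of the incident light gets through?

N = 31

First polarizer is aligned with the polarization: full transmission.
Each further stage multiplies by cos²(17°) = 0.9145.
After N polarizers: T = 0.9145^(N−1). Require T < 0.071 ⇒ N−1 > ln(0.071)/ln(0.9145) = 29.60, so N−1 ≥ 30 and N = 31.
Check: N=31 gives T = 0.06851 < 0.071; N=30 gives T = 0.07492.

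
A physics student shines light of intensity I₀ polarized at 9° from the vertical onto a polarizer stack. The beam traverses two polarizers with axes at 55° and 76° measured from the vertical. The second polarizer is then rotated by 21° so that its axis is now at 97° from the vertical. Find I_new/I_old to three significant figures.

I_new/I_old ≈ 0.634

Before rotation:
By Malus's law, I₁ = I₀ cos²(55° − 9°) = I₀ cos²(46°) = 0.4826 I₀.
I₂ = I₁ cos²(76° − 55°) = 0.4826 I₀ · cos²(21°) = 0.4206 I₀.
After rotation:
I₁ = I₀ cos²(55° − 9°) = I₀ cos²(46°) = 0.4826 I₀.
I₂ = I₁ cos²(97° − 55°) = 0.4826 I₀ · cos²(42°) = 0.2665 I₀.
Ratio = 0.2665 / 0.4206 = 0.6336.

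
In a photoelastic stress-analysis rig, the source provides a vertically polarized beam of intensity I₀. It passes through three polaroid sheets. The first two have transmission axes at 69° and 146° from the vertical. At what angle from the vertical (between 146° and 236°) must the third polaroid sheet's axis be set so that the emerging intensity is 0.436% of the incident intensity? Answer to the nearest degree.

By Malus's law, I₁ = I₀ cos²(69° − 0°) = I₀ cos²(69°) = 0.1284 I₀.
I₂ = I₁ cos²(146° − 69°) = 0.1284 I₀ · cos²(77°) = 0.006499 I₀.
Need I₃/I₀ = 0.00436, so cos²(θ − 146°) = 0.00436 / 0.006499 = 0.6709.
θ − 146° = arccos(√0.6709) = 35.0°, giving θ ≈ 146 + 35.0 = 181.0°.

θ ≈ 181°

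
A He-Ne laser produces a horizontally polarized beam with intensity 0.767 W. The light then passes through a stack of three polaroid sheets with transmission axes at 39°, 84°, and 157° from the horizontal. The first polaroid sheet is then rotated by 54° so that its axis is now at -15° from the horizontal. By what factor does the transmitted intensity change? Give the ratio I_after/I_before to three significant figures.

I_new/I_old ≈ 0.0756

Before rotation:
By Malus's law, I₁ = I₀ cos²(39° − 0°) = I₀ cos²(39°) = 0.604 I₀.
I₂ = I₁ cos²(84° − 39°) = 0.604 I₀ · cos²(45°) = 0.302 I₀.
I₃ = I₂ cos²(157° − 84°) = 0.302 I₀ · cos²(73°) = 0.02581 I₀.
After rotation:
I₁ = I₀ cos²(-15° − 0°) = I₀ cos²(15°) = 0.933 I₀.
Angle between axes 1 and 2: 81°. I₂ = 0.933 I₀ · cos²(81°) = 0.02283 I₀.
I₃ = I₂ cos²(157° − 84°) = 0.02283 I₀ · cos²(73°) = 0.001952 I₀.
Ratio = 0.001952 / 0.02581 = 0.07561.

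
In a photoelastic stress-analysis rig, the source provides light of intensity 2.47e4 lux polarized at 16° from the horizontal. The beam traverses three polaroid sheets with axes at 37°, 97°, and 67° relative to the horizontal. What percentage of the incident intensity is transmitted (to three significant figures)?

I₁ = 2.47e4 lux · cos²(21°) = 2.153e+04 lux.
I₂ = I₁ · cos²(60°) = 2.153e+04 · 0.25 = 5382 lux.
I₃ = I₂ · cos²(30°) = 5382 · 0.75 = 4036 lux.
That is 16.34% of the incident intensity.

≈ 16.3%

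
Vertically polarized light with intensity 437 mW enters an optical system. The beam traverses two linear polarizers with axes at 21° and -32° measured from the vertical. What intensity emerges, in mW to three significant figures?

I ≈ 138 mW

By Malus's law, I₁ = 437 mW · cos²(21°) = 380.9 mW.
I₂ = I₁ · cos²(53°) = 380.9 · 0.3622 = 137.9 mW.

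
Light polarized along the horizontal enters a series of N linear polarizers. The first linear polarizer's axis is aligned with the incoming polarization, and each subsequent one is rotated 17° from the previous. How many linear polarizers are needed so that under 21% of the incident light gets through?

N = 19

First polarizer is aligned with the polarization: full transmission.
Each further stage multiplies by cos²(17°) = 0.9145.
After N polarizers: T = 0.9145^(N−1). Require T < 0.21 ⇒ N−1 > ln(0.21)/ln(0.9145) = 17.47, so N−1 ≥ 18 and N = 19.
Check: N=19 gives T = 0.2002 < 0.21; N=18 gives T = 0.2189.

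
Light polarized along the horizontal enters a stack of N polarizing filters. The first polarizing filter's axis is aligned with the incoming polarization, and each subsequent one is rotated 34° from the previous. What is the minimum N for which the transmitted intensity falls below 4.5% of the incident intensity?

First polarizer is aligned with the polarization: full transmission.
Each further stage multiplies by cos²(34°) = 0.6873.
After N polarizers: T = 0.6873^(N−1). Require T < 0.045 ⇒ N−1 > ln(0.045)/ln(0.6873) = 8.27, so N−1 ≥ 9 and N = 10.
Check: N=10 gives T = 0.03422 < 0.045; N=9 gives T = 0.0498.

N = 10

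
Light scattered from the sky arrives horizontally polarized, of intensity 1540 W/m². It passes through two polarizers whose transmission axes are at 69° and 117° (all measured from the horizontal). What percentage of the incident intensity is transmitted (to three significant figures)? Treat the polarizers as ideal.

≈ 5.75%

I₁ = 1540 W/m² · cos²(69°) = 197.8 W/m².
I₂ = I₁ · cos²(48°) = 197.8 · 0.4477 = 88.55 W/m².
That is 5.75% of the incident intensity.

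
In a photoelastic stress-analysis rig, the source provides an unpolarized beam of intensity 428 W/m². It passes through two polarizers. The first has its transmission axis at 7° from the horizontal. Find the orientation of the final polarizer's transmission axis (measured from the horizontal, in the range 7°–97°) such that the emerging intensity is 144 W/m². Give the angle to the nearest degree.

θ ≈ 42°

Unpolarized light through the first polarizer → I₁ = ½ I₀, now polarized at 7°.
Target fraction: 144 / 428 W/m² = 0.3364 of I₀.
Need I₂/I₀ = 0.3364, so cos²(θ − 7°) = 0.3364 / 0.5 = 0.6729.
θ − 7° = arccos(√0.6729) = 34.9°, giving θ ≈ 7 + 34.9 = 41.9°.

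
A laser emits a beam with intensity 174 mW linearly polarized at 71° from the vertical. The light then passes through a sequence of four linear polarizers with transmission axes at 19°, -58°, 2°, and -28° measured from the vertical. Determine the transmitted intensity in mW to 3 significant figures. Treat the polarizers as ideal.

I₁ = 174 mW · cos²(52°) = 65.95 mW.
I₂ = I₁ · cos²(77°) = 65.95 · 0.0506 = 3.337 mW.
I₃ = I₂ · cos²(60°) = 3.337 · 0.25 = 0.8344 mW.
I₄ = I₃ · cos²(30°) = 0.8344 · 0.75 = 0.6258 mW.

I ≈ 0.626 mW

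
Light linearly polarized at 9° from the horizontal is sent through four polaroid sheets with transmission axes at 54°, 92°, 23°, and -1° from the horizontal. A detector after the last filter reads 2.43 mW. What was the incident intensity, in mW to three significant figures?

I₁ = I₀ cos²(54° − 9°) = I₀ cos²(45°) = 0.5 I₀.
I₂ = I₁ cos²(92° − 54°) = 0.5 I₀ · cos²(38°) = 0.3105 I₀.
I₃ = I₂ cos²(23° − 92°) = 0.3105 I₀ · cos²(69°) = 0.03987 I₀.
I₄ = I₃ cos²(-1° − 23°) = 0.03987 I₀ · cos²(24°) = 0.03328 I₀.
So 2.43 mW = 0.03328 I₀, giving I₀ = 2.43/0.03328 = 73.02 mW.

I₀ ≈ 73.0 mW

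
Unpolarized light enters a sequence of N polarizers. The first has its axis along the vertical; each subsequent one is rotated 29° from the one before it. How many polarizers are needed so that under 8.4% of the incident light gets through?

N = 8

First polarizer halves the unpolarized light: factor 1/2.
Each further stage multiplies by cos²(29°) = 0.765.
After N polarizers: T = 0.5·0.765^(N−1). Require T < 0.084 ⇒ N−1 > ln(0.084/0.5)/ln(0.765) = 6.66, so N−1 ≥ 7 and N = 8.
Check: N=8 gives T = 0.07664 < 0.084; N=7 gives T = 0.1002.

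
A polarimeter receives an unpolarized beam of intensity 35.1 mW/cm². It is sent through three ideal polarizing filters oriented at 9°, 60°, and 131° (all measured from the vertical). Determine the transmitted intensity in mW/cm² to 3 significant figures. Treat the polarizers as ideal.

I ≈ 0.737 mW/cm²

Unpolarized light through the first polarizer → I₁ = 35.1 mW/cm²/2 = 17.55 mW/cm², polarized at 9°.
I₂ = I₁ · cos²(51°) = 17.55 · 0.396 = 6.951 mW/cm².
I₃ = I₂ · cos²(71°) = 6.951 · 0.106 = 0.7367 mW/cm².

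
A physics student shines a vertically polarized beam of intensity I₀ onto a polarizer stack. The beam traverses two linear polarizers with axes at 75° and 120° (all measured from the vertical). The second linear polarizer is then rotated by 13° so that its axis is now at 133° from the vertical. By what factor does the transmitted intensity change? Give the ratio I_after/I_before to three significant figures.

Before rotation:
By Malus's law, I₁ = I₀ cos²(75° − 0°) = I₀ cos²(75°) = 0.06699 I₀.
I₂ = I₁ cos²(120° − 75°) = 0.06699 I₀ · cos²(45°) = 0.03349 I₀.
After rotation:
I₁ = I₀ cos²(75° − 0°) = I₀ cos²(75°) = 0.06699 I₀.
I₂ = I₁ cos²(133° − 75°) = 0.06699 I₀ · cos²(58°) = 0.01881 I₀.
Ratio = 0.01881 / 0.03349 = 0.5616.

I_new/I_old ≈ 0.562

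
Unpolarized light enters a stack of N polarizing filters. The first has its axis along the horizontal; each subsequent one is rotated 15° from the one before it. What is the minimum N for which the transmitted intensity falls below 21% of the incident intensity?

N = 14

First polarizer halves the unpolarized light: factor 1/2.
Each further stage multiplies by cos²(15°) = 0.933.
After N polarizers: T = 0.5·0.933^(N−1). Require T < 0.21 ⇒ N−1 > ln(0.21/0.5)/ln(0.933) = 12.51, so N−1 ≥ 13 and N = 14.
Check: N=14 gives T = 0.203 < 0.21; N=13 gives T = 0.2176.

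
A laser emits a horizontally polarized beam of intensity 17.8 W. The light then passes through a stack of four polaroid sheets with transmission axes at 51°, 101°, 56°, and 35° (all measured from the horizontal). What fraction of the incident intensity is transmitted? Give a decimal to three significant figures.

I/I₀ ≈ 0.0713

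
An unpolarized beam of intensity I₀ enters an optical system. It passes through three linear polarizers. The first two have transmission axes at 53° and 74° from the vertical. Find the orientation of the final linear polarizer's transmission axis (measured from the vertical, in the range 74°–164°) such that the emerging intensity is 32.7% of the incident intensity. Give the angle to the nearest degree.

θ ≈ 104°

Unpolarized light through the first polarizer → I₁ = ½ I₀, now polarized at 53°.
I₂ = I₁ cos²(74° − 53°) = 0.5 I₀ · cos²(21°) = 0.4358 I₀.
Need I₃/I₀ = 0.327, so cos²(θ − 74°) = 0.327 / 0.4358 = 0.7504.
θ − 74° = arccos(√0.7504) = 30.0°, giving θ ≈ 74 + 30.0 = 104.0°.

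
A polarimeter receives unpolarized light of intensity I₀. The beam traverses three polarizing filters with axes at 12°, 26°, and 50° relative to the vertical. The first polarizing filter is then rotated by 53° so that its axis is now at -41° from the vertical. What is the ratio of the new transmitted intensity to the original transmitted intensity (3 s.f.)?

Before rotation:
Unpolarized light through the first polarizer → I₁ = ½ I₀, now polarized at 12°.
I₂ = I₁ cos²(26° − 12°) = 0.5 I₀ · cos²(14°) = 0.4707 I₀.
I₃ = I₂ cos²(50° − 26°) = 0.4707 I₀ · cos²(24°) = 0.3929 I₀.
After rotation:
Unpolarized light through the first polarizer → I₁ = ½ I₀, now polarized at -41°.
I₂ = I₁ cos²(26° + 41°) = 0.5 I₀ · cos²(67°) = 0.07634 I₀.
I₃ = I₂ cos²(50° − 26°) = 0.07634 I₀ · cos²(24°) = 0.06371 I₀.
Ratio = 0.06371 / 0.3929 = 0.1622.

I_new/I_old ≈ 0.162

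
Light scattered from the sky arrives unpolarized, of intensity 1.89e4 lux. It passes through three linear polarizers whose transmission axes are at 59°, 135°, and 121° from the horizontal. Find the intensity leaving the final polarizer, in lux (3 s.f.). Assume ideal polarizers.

I ≈ 521 lux

Unpolarized light through the first polarizer → I₁ = 1.89e4 lux/2 = 9450 lux, polarized at 59°.
I₂ = I₁ · cos²(76°) = 9450 · 0.05853 = 553.1 lux.
I₃ = I₂ · cos²(14°) = 553.1 · 0.9415 = 520.7 lux.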